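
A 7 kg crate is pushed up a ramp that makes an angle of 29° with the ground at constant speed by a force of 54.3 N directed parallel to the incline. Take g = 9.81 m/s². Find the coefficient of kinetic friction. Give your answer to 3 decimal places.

At constant speed ΣF = 0 along the incline. The applied 54.3 N acts up the slope; the weight component mg sin 29° = 33.292 N and kinetic friction μN both act down the slope.
So 54.3 = 33.292 + μ × 60.060, giving μ = (54.3 − 33.292) / 60.060 = 0.3498.

0.350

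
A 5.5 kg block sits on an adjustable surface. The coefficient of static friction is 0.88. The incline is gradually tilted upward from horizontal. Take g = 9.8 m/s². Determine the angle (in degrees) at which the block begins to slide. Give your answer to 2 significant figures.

41°

At the threshold of sliding, static friction is at its maximum μ_s N and exactly balances the weight component along the incline: mg sin θ = μ_s mg cos θ.
Hence tan θ = μ_s = 0.88, so θ = arctan(0.88) = 41.3478°.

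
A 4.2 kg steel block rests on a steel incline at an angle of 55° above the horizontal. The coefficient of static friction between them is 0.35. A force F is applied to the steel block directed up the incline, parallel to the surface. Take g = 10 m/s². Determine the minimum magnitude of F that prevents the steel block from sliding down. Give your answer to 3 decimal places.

25.973 N

The normal force is N = mg cos 55° = 24.090 N. With F at its minimum the steel block is on the verge of sliding down, so static friction is at its maximum μ_s N = 0.35 × 24.090 = 8.431 N and acts up the slope.
Equilibrium along the incline: F + μ_s N = mg sin 55°, so F = 34.404 − 8.431 = 25.973 N.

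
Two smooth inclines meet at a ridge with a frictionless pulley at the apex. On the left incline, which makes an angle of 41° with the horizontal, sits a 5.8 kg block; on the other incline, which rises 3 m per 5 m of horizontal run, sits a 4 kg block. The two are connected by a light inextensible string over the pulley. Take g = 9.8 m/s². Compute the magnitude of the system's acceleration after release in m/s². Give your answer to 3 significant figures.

1.75 m/s²

Resolve each weight along its own incline: the 5.8 kg mass has component 5.8 × 9.8 × sin 41° = 37.290 N down its slope, and the 4 kg mass has 4 × 9.8 × sin 30.96° = 20.168 N down its slope.
The 5.8 kg side's 37.290 N exceeds the other side's 20.168 N, so that mass slides down and the 4 kg mass slides up. Taking that direction as positive, Newton's second law for the whole system gives 37.290 − 20.168 = (5.8 + 4) a, so a = 17.122 / 9.8 = 1.7471 m/s².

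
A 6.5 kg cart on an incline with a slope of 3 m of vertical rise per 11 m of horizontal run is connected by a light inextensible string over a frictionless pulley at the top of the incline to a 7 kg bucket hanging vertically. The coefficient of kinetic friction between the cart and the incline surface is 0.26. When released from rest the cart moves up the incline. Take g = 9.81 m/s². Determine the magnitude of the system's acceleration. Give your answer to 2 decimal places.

2.66 m/s²

For the cart on the incline: the weight component along the slope is m₁g sin 15.26° = 6.5 × 9.81 × 0.2631 = 16.777 N and the normal force is N = m₁g cos 15.26° = 61.518 N.
Kinetic friction opposes the cart's motion up the incline: f = μN = 0.26 × 61.518 = 15.995 N acting down the slope.
Newton's second law for the cart (up-slope positive): T − 16.777 − 15.995 = 6.5 a. For the hanging bucket (downward positive): 7 × 9.81 − T = 7 a.
Adding the two equations eliminates T: 35.898 = 13.5 a, so a = 2.6591 m/s².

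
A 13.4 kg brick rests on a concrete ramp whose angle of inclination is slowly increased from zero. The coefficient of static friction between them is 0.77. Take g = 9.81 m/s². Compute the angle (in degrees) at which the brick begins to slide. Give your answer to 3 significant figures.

37.6°

At the threshold of sliding, static friction is at its maximum μ_s N and exactly balances the weight component along the incline: mg sin θ = μ_s mg cos θ.
Hence tan θ = μ_s = 0.77, so θ = arctan(0.77) = 37.5963°.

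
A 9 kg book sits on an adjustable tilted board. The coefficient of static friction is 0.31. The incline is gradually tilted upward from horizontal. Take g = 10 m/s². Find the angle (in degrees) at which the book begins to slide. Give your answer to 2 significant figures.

17°

At the threshold of sliding, static friction is at its maximum μ_s N and exactly balances the weight component along the incline: mg sin θ = μ_s mg cos θ.
Hence tan θ = μ_s = 0.31, so θ = arctan(0.31) = 17.2234°.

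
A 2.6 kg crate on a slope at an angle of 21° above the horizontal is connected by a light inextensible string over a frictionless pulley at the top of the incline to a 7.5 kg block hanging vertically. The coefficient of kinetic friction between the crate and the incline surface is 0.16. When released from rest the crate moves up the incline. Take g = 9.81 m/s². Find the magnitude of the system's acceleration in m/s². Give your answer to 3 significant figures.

For the crate on the incline: the weight component along the slope is m₁g sin 21° = 2.6 × 9.81 × 0.3584 = 9.141 N and the normal force is N = m₁g cos 21° = 23.812 N.
Kinetic friction opposes the crate's motion up the incline: f = μN = 0.16 × 23.812 = 3.810 N acting down the slope.
Newton's second law for the crate (up-slope positive): T − 9.141 − 3.810 = 2.6 a. For the hanging block (downward positive): 7.5 × 9.81 − T = 7.5 a.
Adding the two equations eliminates T: 60.624 = 10.1 a, so a = 6.0024 m/s².

6.00 m/s²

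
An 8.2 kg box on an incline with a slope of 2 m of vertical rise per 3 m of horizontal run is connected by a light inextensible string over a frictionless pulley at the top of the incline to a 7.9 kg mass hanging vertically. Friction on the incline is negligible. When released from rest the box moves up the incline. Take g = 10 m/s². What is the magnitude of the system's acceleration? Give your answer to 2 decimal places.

2.08 m/s²

For the box on the incline: the weight component along the slope is m₁g sin 33.69° = 8.2 × 10 × 0.5547 = 45.485 N and the normal force is N = m₁g cos 33.69° = 68.228 N.
Newton's second law for the box (up-slope positive): T − 45.485 = 8.2 a. For the hanging mass (downward positive): 7.9 × 10 − T = 7.9 a.
Adding the two equations eliminates T: 33.515 = 16.1 a, so a = 2.0817 m/s².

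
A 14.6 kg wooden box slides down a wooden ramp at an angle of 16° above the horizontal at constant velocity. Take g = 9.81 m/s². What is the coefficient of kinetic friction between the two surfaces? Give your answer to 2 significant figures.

0.29

At constant velocity the net force along the incline is zero: mg sin 16° = μ mg cos 16°.
So μ = tan 16° = 0.2756 / 0.9613 = 0.2867.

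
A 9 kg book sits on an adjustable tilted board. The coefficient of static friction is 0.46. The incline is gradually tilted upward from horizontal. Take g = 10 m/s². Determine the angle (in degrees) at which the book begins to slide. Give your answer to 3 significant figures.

At the threshold of sliding, static friction is at its maximum μ_s N and exactly balances the weight component along the incline: mg sin θ = μ_s mg cos θ.
Hence tan θ = μ_s = 0.46, so θ = arctan(0.46) = 24.7024°.

24.7°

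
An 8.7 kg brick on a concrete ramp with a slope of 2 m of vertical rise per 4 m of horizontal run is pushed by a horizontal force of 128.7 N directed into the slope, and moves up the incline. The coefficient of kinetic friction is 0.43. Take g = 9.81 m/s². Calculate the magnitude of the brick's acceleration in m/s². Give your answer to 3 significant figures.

The horizontal push has components F cos 26.57° = 128.7 × 0.8944 = 115.109 N up the incline and F sin 26.57° = 128.7 × 0.4472 = 57.555 N pressing into the surface.
The normal force is therefore N = mg cos 26.57° + F sin 26.57° = 76.334 + 57.555 = 133.889 N, and kinetic friction down the slope is μN = 0.43 × 133.889 = 57.572 N.
Along the incline: F cos 26.57° − mg sin 26.57° − μN = ma, so 115.109 − 38.167 − 57.572 = 8.7 a, giving a = 2.2264 m/s².

2.23 m/s²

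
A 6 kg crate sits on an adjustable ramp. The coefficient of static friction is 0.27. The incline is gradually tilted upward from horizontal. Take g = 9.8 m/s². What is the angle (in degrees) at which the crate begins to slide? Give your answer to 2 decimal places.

15.11°

At the threshold of sliding, static friction is at its maximum μ_s N and exactly balances the weight component along the incline: mg sin θ = μ_s mg cos θ.
Hence tan θ = μ_s = 0.27, so θ = arctan(0.27) = 15.1096°.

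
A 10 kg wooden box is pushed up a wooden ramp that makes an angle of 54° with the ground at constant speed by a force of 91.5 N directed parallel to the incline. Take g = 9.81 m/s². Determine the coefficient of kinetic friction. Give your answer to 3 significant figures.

At constant speed ΣF = 0 along the incline. The applied 91.5 N acts up the slope; the weight component mg sin 54° = 79.365 N and kinetic friction μN both act down the slope.
So 91.5 = 79.365 + μ × 57.662, giving μ = (91.5 − 79.365) / 57.662 = 0.2105.

0.210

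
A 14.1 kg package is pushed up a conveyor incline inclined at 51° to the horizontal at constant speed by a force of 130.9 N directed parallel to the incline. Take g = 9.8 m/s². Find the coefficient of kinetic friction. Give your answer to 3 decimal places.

0.270

At constant speed ΣF = 0 along the incline. The applied 130.9 N acts up the slope; the weight component mg sin 51° = 107.386 N and kinetic friction μN both act down the slope.
So 130.9 = 107.386 + μ × 86.959, giving μ = (130.9 − 107.386) / 86.959 = 0.2704.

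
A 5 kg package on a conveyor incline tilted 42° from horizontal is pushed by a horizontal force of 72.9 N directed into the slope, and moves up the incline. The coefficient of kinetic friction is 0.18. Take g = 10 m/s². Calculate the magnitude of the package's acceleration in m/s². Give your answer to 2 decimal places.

1.05 m/s²

The horizontal push has components F cos 42° = 72.9 × 0.7431 = 54.172 N up the incline and F sin 42° = 72.9 × 0.6691 = 48.777 N pressing into the surface.
The normal force is therefore N = mg cos 42° + F sin 42° = 37.155 + 48.777 = 85.932 N, and kinetic friction down the slope is μN = 0.18 × 85.932 = 15.468 N.
Along the incline: F cos 42° − mg sin 42° − μN = ma, so 54.172 − 33.455 − 15.468 = 5 a, giving a = 1.0498 m/s².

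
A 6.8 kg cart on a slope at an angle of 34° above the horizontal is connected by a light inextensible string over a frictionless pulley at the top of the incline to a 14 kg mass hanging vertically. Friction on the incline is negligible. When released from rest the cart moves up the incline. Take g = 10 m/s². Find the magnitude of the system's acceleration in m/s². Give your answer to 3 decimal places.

4.903 m/s²

For the cart on the incline: the weight component along the slope is m₁g sin 34° = 6.8 × 10 × 0.5592 = 38.026 N and the normal force is N = m₁g cos 34° = 56.375 N.
Newton's second law for the cart (up-slope positive): T − 38.026 = 6.8 a. For the hanging mass (downward positive): 14 × 10 − T = 14 a.
Adding the two equations eliminates T: 101.974 = 20.8 a, so a = 4.9026 m/s².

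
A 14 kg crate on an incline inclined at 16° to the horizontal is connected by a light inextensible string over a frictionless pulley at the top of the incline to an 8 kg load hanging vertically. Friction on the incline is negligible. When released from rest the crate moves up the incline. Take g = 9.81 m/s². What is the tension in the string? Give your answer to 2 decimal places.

For the crate on the incline: the weight component along the slope is m₁g sin 16° = 14 × 9.81 × 0.2756 = 37.851 N and the normal force is N = m₁g cos 16° = 132.020 N.
Newton's second law for the crate (up-slope positive): T − 37.851 = 14 a. For the hanging load (downward positive): 8 × 9.81 − T = 8 a.
Adding the two equations eliminates T: 40.629 = 22 a, so a = 1.8468 m/s².
Then from the hanging load's equation, T = 8 × (9.81 − 1.8468) = 63.706 N.

63.71 N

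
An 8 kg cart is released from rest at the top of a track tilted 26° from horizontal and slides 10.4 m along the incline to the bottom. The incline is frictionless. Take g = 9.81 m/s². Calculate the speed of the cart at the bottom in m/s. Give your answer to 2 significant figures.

9.5 m/s

The weight component along the incline is mg sin 26° = 34.403 N and the normal force is N = mg cos 26° = 70.537 N.
With no friction, a = g sin 26° = 4.3004 m/s².
Starting from rest over a distance of 10.4 m, v² = 2aL = 2 × 4.3004 × 10.4 = 89.4483, so v = 9.4577 m/s.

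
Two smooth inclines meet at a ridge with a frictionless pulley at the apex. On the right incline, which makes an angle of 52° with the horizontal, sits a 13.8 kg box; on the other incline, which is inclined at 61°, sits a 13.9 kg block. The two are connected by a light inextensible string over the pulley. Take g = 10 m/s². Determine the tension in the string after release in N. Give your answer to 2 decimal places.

Resolve each weight along its own incline: the 13.8 kg mass has component 13.8 × 10 × sin 52° = 108.745 N down its slope, and the 13.9 kg mass has 13.9 × 10 × sin 61° = 121.572 N down its slope.
The 13.9 kg side's 121.572 N exceeds the other side's 108.745 N, so that mass slides down and the 13.8 kg mass slides up. Taking that direction as positive, Newton's second law for the whole system gives 121.572 − 108.745 = (13.8 + 13.9) a, so a = 12.827 / 27.7 = 0.4631 m/s².
For the 13.8 kg mass (up-slope positive): T − 108.745 = 13.8 × 0.4631, so T = 115.136 N.

115.14 N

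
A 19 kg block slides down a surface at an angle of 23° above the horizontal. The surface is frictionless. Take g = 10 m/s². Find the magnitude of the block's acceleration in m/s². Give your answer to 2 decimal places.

3.91 m/s²

Resolving the weight along the incline: the component pulling the block down the slope is mg sin 23° = 19 × 10 × 0.3907 = 74.233 N, and the normal force is N = mg cos 23° = 19 × 10 × 0.9205 = 174.895 N.
With no friction the net force along the incline is 74.233 N, so a = g sin 23° = 74.233 / 19 = 3.9070 m/s².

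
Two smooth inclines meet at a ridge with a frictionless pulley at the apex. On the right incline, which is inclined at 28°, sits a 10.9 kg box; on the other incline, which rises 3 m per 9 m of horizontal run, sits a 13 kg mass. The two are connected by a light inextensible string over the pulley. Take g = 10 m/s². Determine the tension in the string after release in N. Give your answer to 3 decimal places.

46.583 N

Resolve each weight along its own incline: the 10.9 kg mass has component 10.9 × 10 × sin 28° = 51.172 N down its slope, and the 13 kg mass has 13 × 10 × sin 18.43° = 41.110 N down its slope.
The 10.9 kg side's 51.172 N exceeds the other side's 41.110 N, so that mass slides down and the 13 kg mass slides up. Taking that direction as positive, Newton's second law for the whole system gives 51.172 − 41.110 = (10.9 + 13) a, so a = 10.062 / 23.9 = 0.4210 m/s².
For the 13 kg mass (up-slope positive): T − 41.110 = 13 × 0.4210, so T = 46.583 N.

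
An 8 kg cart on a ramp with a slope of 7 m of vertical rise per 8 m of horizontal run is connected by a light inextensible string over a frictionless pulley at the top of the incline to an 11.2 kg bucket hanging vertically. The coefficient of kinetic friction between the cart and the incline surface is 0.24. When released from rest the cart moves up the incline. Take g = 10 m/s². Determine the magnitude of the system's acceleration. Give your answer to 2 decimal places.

For the cart on the incline: the weight component along the slope is m₁g sin 41.19° = 8 × 10 × 0.6585 = 52.680 N and the normal force is N = m₁g cos 41.19° = 60.206 N.
Kinetic friction opposes the cart's motion up the incline: f = μN = 0.24 × 60.206 = 14.449 N acting down the slope.
Newton's second law for the cart (up-slope positive): T − 52.680 − 14.449 = 8 a. For the hanging bucket (downward positive): 11.2 × 10 − T = 11.2 a.
Adding the two equations eliminates T: 44.871 = 19.2 a, so a = 2.3370 m/s².

2.34 m/s²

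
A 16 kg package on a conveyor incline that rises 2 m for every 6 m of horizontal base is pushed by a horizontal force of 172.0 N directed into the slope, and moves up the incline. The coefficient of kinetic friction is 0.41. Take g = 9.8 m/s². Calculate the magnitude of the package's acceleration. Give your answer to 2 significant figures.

The horizontal push has components F cos 18.43° = 172.0 × 0.9487 = 163.176 N up the incline and F sin 18.43° = 172.0 × 0.3162 = 54.386 N pressing into the surface.
The normal force is therefore N = mg cos 18.43° + F sin 18.43° = 148.756 + 54.386 = 203.142 N, and kinetic friction down the slope is μN = 0.41 × 203.142 = 83.288 N.
Along the incline: F cos 18.43° − mg sin 18.43° − μN = ma, so 163.176 − 49.580 − 83.288 = 16 a, giving a = 1.8942 m/s².

1.9 m/s²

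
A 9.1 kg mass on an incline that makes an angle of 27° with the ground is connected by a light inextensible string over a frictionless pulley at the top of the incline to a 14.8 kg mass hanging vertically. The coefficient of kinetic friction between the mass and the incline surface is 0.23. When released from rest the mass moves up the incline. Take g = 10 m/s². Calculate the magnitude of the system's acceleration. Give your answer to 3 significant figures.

3.68 m/s²

For the mass on the incline: the weight component along the slope is m₁g sin 27° = 9.1 × 10 × 0.4540 = 41.314 N and the normal force is N = m₁g cos 27° = 81.082 N.
Kinetic friction opposes the mass's motion up the incline: f = μN = 0.23 × 81.082 = 18.649 N acting down the slope.
Newton's second law for the mass (up-slope positive): T − 41.314 − 18.649 = 9.1 a. For the hanging mass (downward positive): 14.8 × 10 − T = 14.8 a.
Adding the two equations eliminates T: 88.037 = 23.9 a, so a = 3.6836 m/s².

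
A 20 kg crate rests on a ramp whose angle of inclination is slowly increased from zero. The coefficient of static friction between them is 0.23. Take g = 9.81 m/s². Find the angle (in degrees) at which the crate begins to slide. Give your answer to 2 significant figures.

13°

At the threshold of sliding, static friction is at its maximum μ_s N and exactly balances the weight component along the incline: mg sin θ = μ_s mg cos θ.
Hence tan θ = μ_s = 0.23, so θ = arctan(0.23) = 12.9528°.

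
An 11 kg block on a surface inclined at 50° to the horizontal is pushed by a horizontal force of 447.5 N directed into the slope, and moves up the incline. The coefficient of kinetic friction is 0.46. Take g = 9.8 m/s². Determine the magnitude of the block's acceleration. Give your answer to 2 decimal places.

1.41 m/s²

The horizontal push has components F cos 50° = 447.5 × 0.6428 = 287.653 N up the incline and F sin 50° = 447.5 × 0.7660 = 342.785 N pressing into the surface.
The normal force is therefore N = mg cos 50° + F sin 50° = 69.294 + 342.785 = 412.079 N, and kinetic friction down the slope is μN = 0.46 × 412.079 = 189.556 N.
Along the incline: F cos 50° − mg sin 50° − μN = ma, so 287.653 − 82.575 − 189.556 = 11 a, giving a = 1.4111 m/s².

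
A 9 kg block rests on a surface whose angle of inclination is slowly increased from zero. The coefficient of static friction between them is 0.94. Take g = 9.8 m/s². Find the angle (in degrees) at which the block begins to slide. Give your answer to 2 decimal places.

43.23°

At the threshold of sliding, static friction is at its maximum μ_s N and exactly balances the weight component along the incline: mg sin θ = μ_s mg cos θ.
Hence tan θ = μ_s = 0.94, so θ = arctan(0.94) = 43.2285°.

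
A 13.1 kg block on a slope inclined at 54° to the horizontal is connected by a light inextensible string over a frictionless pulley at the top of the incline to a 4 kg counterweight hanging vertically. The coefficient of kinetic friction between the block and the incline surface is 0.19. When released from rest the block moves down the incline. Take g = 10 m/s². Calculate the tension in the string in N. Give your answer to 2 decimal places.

For the block on the incline: the weight component along the slope is m₁g sin 54° = 13.1 × 10 × 0.8090 = 105.979 N and the normal force is N = m₁g cos 54° = 77.000 N.
Kinetic friction opposes the block's motion down the incline: f = μN = 0.19 × 77.000 = 14.630 N acting up the slope.
Newton's second law for the block (down-slope positive): 105.979 − 14.630 − T = 13.1 a. For the hanging counterweight (upward positive): T − 4 × 10 = 4 a.
Adding the two equations eliminates T: 51.349 = 17.1 a, so a = 3.0029 m/s².
Then from the hanging counterweight's equation, T = 4 × (10 + 3.0029) = 52.012 N.

52.01 N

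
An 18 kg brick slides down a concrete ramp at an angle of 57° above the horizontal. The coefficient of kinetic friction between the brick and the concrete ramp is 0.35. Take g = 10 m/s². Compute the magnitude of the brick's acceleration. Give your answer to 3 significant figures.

Resolving the weight along the incline: the component pulling the brick down the slope is mg sin 57° = 18 × 10 × 0.8387 = 150.966 N, and the normal force is N = mg cos 57° = 18 × 10 × 0.5446 = 98.028 N.
Kinetic friction acts up the slope with magnitude f = μN = 0.35 × 98.028 = 34.310 N.
Net force along the incline is 150.966 − 34.310 = 116.656 N, so a = 116.656 / 18 = 6.4809 m/s².

6.48 m/s²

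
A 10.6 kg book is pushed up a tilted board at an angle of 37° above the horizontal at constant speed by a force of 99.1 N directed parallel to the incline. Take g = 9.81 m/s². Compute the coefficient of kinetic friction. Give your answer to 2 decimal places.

At constant speed ΣF = 0 along the incline. The applied 99.1 N acts up the slope; the weight component mg sin 37° = 62.580 N and kinetic friction μN both act down the slope.
So 99.1 = 62.580 + μ × 83.047, giving μ = (99.1 − 62.580) / 83.047 = 0.4398.

0.44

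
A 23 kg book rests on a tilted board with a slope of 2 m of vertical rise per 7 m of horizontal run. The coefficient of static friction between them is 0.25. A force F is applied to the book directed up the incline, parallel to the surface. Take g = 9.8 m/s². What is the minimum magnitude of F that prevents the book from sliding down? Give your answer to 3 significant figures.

7.74 N

The normal force is N = mg cos 15.95° = 216.727 N. With F at its minimum the book is on the verge of sliding down, so static friction is at its maximum μ_s N = 0.25 × 216.727 = 54.182 N and acts up the slope.
Equilibrium along the incline: F + μ_s N = mg sin 15.95°, so F = 61.922 − 54.182 = 7.740 N.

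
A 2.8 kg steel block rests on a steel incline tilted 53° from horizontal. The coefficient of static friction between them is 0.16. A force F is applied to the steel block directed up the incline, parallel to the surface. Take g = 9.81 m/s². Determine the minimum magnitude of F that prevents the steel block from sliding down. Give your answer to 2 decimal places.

19.29 N

The normal force is N = mg cos 53° = 16.531 N. With F at its minimum the steel block is on the verge of sliding down, so static friction is at its maximum μ_s N = 0.16 × 16.531 = 2.645 N and acts up the slope.
Equilibrium along the incline: F + μ_s N = mg sin 53°, so F = 21.937 − 2.645 = 19.292 N.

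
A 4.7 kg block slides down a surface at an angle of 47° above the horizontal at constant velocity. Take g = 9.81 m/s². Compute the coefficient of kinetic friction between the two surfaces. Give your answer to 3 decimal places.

At constant velocity the net force along the incline is zero: mg sin 47° = μ mg cos 47°.
So μ = tan 47° = 0.7314 / 0.6820 = 1.0724.

1.072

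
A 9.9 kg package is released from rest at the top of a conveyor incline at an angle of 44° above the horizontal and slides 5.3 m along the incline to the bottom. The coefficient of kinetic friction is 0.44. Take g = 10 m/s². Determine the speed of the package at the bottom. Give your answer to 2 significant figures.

The weight component along the incline is mg sin 44° = 68.771 N and the normal force is N = mg cos 44° = 71.215 N.
Friction up the slope is f = μN = 0.44 × 71.215 = 31.335 N, so the net downslope force is 68.771 − 31.335 = 37.436 N and a = 37.436 / 9.9 = 3.7814 m/s².
Starting from rest over a distance of 5.3 m, v² = 2aL = 2 × 3.7814 × 5.3 = 40.0828, so v = 6.3311 m/s.

6.3 m/s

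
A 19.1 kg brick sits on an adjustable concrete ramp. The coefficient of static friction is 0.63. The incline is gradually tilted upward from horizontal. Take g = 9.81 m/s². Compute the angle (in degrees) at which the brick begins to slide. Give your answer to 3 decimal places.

At the threshold of sliding, static friction is at its maximum μ_s N and exactly balances the weight component along the incline: mg sin θ = μ_s mg cos θ.
Hence tan θ = μ_s = 0.63, so θ = arctan(0.63) = 32.2109°.

32.211°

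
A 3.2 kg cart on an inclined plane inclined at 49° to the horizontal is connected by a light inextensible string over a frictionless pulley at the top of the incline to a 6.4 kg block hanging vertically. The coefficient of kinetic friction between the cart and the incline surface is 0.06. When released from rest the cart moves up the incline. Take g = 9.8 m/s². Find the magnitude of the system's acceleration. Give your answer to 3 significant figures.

3.94 m/s²

For the cart on the incline: the weight component along the slope is m₁g sin 49° = 3.2 × 9.8 × 0.7547 = 23.667 N and the normal force is N = m₁g cos 49° = 20.574 N.
Kinetic friction opposes the cart's motion up the incline: f = μN = 0.06 × 20.574 = 1.234 N acting down the slope.
Newton's second law for the cart (up-slope positive): T − 23.667 − 1.234 = 3.2 a. For the hanging block (downward positive): 6.4 × 9.8 − T = 6.4 a.
Adding the two equations eliminates T: 37.819 = 9.6 a, so a = 3.9395 m/s².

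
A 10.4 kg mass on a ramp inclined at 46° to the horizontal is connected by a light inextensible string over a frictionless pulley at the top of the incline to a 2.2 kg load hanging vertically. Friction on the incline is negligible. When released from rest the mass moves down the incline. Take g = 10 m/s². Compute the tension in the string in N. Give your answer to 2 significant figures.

For the mass on the incline: the weight component along the slope is m₁g sin 46° = 10.4 × 10 × 0.7193 = 74.807 N and the normal force is N = m₁g cos 46° = 72.244 N.
Newton's second law for the mass (down-slope positive): 74.807 − T = 10.4 a. For the hanging load (upward positive): T − 2.2 × 10 = 2.2 a.
Adding the two equations eliminates T: 52.807 = 12.6 a, so a = 4.1910 m/s².
Then from the hanging load's equation, T = 2.2 × (10 + 4.1910) = 31.220 N.

31 N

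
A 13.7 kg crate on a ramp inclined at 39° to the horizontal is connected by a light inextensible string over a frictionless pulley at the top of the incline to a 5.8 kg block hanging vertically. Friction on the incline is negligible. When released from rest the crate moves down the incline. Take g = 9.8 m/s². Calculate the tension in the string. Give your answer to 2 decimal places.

65.06 N

For the crate on the incline: the weight component along the slope is m₁g sin 39° = 13.7 × 9.8 × 0.6293 = 84.490 N and the normal force is N = m₁g cos 39° = 104.340 N.
Newton's second law for the crate (down-slope positive): 84.490 − T = 13.7 a. For the hanging block (upward positive): T − 5.8 × 9.8 = 5.8 a.
Adding the two equations eliminates T: 27.650 = 19.5 a, so a = 1.4179 m/s².
Then from the hanging block's equation, T = 5.8 × (9.8 + 1.4179) = 65.064 N.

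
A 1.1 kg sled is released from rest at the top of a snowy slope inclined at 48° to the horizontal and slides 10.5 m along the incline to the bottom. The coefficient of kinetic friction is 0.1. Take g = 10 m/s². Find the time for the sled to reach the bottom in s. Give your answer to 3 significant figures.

1.76 s

The weight component along the incline is mg sin 48° = 8.175 N and the normal force is N = mg cos 48° = 7.360 N.
Friction up the slope is f = μN = 0.1 × 7.360 = 0.736 N, so the net downslope force is 8.175 − 0.736 = 7.439 N and a = 7.439 / 1.1 = 6.7627 m/s².
Starting from rest, L = ½at², so t = √(2L/a) = √(2 × 10.5 / 6.7627) = 1.7622 s.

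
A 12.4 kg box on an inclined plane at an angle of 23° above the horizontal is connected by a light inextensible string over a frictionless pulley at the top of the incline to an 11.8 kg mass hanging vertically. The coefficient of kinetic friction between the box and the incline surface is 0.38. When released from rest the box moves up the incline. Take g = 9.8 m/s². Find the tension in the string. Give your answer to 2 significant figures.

100 N

For the box on the incline: the weight component along the slope is m₁g sin 23° = 12.4 × 9.8 × 0.3907 = 47.478 N and the normal force is N = m₁g cos 23° = 111.860 N.
Kinetic friction opposes the box's motion up the incline: f = μN = 0.38 × 111.860 = 42.507 N acting down the slope.
Newton's second law for the box (up-slope positive): T − 47.478 − 42.507 = 12.4 a. For the hanging mass (downward positive): 11.8 × 9.8 − T = 11.8 a.
Adding the two equations eliminates T: 25.655 = 24.2 a, so a = 1.0601 m/s².
Then from the hanging mass's equation, T = 11.8 × (9.8 − 1.0601) = 103.131 N.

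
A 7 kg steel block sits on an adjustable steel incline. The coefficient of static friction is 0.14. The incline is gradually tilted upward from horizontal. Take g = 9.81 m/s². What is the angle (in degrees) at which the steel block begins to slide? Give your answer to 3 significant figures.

At the threshold of sliding, static friction is at its maximum μ_s N and exactly balances the weight component along the incline: mg sin θ = μ_s mg cos θ.
Hence tan θ = μ_s = 0.14, so θ = arctan(0.14) = 7.9696°.

7.97°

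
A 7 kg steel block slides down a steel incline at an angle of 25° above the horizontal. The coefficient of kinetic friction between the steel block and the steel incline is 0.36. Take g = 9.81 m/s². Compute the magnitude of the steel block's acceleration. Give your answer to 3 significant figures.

Resolving the weight along the incline: the component pulling the steel block down the slope is mg sin 25° = 7 × 9.81 × 0.4226 = 29.020 N, and the normal force is N = mg cos 25° = 7 × 9.81 × 0.9063 = 62.236 N.
Kinetic friction acts up the slope with magnitude f = μN = 0.36 × 62.236 = 22.405 N.
Net force along the incline is 29.020 − 22.405 = 6.615 N, so a = 6.615 / 7 = 0.9450 m/s².

0.945 m/s²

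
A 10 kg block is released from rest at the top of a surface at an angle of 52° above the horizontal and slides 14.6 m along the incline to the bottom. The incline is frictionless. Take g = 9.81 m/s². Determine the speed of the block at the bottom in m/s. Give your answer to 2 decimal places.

15.02 m/s

The weight component along the incline is mg sin 52° = 77.304 N and the normal force is N = mg cos 52° = 60.396 N.
With no friction, a = g sin 52° = 7.7304 m/s².
Starting from rest over a distance of 14.6 m, v² = 2aL = 2 × 7.7304 × 14.6 = 225.7277, so v = 15.0242 m/s.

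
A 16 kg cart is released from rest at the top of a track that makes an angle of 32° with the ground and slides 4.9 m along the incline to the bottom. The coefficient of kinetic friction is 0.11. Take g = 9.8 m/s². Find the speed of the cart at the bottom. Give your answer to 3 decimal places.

6.476 m/s

The weight component along the incline is mg sin 32° = 83.091 N and the normal force is N = mg cos 32° = 132.974 N.
Friction up the slope is f = μN = 0.11 × 132.974 = 14.627 N, so the net downslope force is 83.091 − 14.627 = 68.464 N and a = 68.464 / 16 = 4.2790 m/s².
Starting from rest over a distance of 4.9 m, v² = 2aL = 2 × 4.2790 × 4.9 = 41.9342, so v = 6.4757 m/s.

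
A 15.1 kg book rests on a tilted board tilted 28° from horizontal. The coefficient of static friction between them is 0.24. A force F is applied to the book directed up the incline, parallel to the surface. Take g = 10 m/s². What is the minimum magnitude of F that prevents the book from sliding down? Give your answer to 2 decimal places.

The normal force is N = mg cos 28° = 133.325 N. With F at its minimum the book is on the verge of sliding down, so static friction is at its maximum μ_s N = 0.24 × 133.325 = 31.998 N and acts up the slope.
Equilibrium along the incline: F + μ_s N = mg sin 28°, so F = 70.890 − 31.998 = 38.892 N.

38.89 N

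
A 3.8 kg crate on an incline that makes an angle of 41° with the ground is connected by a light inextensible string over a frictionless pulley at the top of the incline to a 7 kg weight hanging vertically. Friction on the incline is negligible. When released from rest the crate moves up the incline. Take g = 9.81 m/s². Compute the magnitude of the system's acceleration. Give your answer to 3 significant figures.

For the crate on the incline: the weight component along the slope is m₁g sin 41° = 3.8 × 9.81 × 0.6561 = 24.458 N and the normal force is N = m₁g cos 41° = 28.134 N.
Newton's second law for the crate (up-slope positive): T − 24.458 = 3.8 a. For the hanging weight (downward positive): 7 × 9.81 − T = 7 a.
Adding the two equations eliminates T: 44.212 = 10.8 a, so a = 4.0937 m/s².

4.09 m/s²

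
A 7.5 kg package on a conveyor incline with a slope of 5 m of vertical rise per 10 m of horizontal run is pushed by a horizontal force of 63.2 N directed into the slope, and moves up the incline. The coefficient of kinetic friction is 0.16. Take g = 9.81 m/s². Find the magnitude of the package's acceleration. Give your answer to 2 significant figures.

1.1 m/s²

The horizontal push has components F cos 26.57° = 63.2 × 0.8944 = 56.526 N up the incline and F sin 26.57° = 63.2 × 0.4472 = 28.263 N pressing into the surface.
The normal force is therefore N = mg cos 26.57° + F sin 26.57° = 65.805 + 28.263 = 94.068 N, and kinetic friction down the slope is μN = 0.16 × 94.068 = 15.051 N.
Along the incline: F cos 26.57° − mg sin 26.57° − μN = ma, so 56.526 − 32.903 − 15.051 = 7.5 a, giving a = 1.1429 m/s².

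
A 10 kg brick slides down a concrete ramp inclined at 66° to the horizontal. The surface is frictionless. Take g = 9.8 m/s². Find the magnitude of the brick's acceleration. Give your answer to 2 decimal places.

Resolving the weight along the incline: the component pulling the brick down the slope is mg sin 66° = 10 × 9.8 × 0.9135 = 89.523 N, and the normal force is N = mg cos 66° = 10 × 9.8 × 0.4067 = 39.857 N.
With no friction the net force along the incline is 89.523 N, so a = g sin 66° = 89.523 / 10 = 8.9523 m/s².

8.95 m/s²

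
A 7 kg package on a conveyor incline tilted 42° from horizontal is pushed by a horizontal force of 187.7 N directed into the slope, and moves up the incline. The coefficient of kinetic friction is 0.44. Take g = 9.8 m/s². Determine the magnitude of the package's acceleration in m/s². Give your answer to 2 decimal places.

2.27 m/s²

The horizontal push has components F cos 42° = 187.7 × 0.7431 = 139.480 N up the incline and F sin 42° = 187.7 × 0.6691 = 125.590 N pressing into the surface.
The normal force is therefore N = mg cos 42° + F sin 42° = 50.977 + 125.590 = 176.567 N, and kinetic friction down the slope is μN = 0.44 × 176.567 = 77.689 N.
Along the incline: F cos 42° − mg sin 42° − μN = ma, so 139.480 − 45.900 − 77.689 = 7 a, giving a = 2.2701 m/s².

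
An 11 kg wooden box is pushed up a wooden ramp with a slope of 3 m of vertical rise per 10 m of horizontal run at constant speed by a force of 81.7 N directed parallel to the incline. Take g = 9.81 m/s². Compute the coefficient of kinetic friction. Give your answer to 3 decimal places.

0.490

At constant speed ΣF = 0 along the incline. The applied 81.7 N acts up the slope; the weight component mg sin 16.70° = 31.008 N and kinetic friction μN both act down the slope.
So 81.7 = 31.008 + μ × 103.359, giving μ = (81.7 − 31.008) / 103.359 = 0.4904.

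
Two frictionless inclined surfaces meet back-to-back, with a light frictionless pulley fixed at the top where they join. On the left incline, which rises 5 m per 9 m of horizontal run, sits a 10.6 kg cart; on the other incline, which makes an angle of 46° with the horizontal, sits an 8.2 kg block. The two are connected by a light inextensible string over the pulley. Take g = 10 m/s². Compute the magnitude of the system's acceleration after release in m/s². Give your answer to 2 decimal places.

0.40 m/s²

Resolve each weight along its own incline: the 10.6 kg mass has component 10.6 × 10 × sin 29.05° = 51.478 N down its slope, and the 8.2 kg mass has 8.2 × 10 × sin 46° = 58.986 N down its slope.
The 8.2 kg side's 58.986 N exceeds the other side's 51.478 N, so that mass slides down and the 10.6 kg mass slides up. Taking that direction as positive, Newton's second law for the whole system gives 58.986 − 51.478 = (10.6 + 8.2) a, so a = 7.508 / 18.8 = 0.3994 m/s².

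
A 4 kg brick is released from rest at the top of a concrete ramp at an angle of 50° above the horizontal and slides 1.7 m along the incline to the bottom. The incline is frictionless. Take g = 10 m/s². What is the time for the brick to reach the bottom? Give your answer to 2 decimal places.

The weight component along the incline is mg sin 50° = 30.642 N and the normal force is N = mg cos 50° = 25.712 N.
With no friction, a = g sin 50° = 7.6604 m/s².
Starting from rest, L = ½at², so t = √(2L/a) = √(2 × 1.7 / 7.6604) = 0.6662 s.

0.67 s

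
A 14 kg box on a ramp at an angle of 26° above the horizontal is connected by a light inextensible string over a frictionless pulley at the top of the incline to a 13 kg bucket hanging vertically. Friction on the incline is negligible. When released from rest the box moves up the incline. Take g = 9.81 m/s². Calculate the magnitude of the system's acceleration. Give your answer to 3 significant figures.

2.49 m/s²

For the box on the incline: the weight component along the slope is m₁g sin 26° = 14 × 9.81 × 0.4384 = 60.210 N and the normal force is N = m₁g cos 26° = 123.440 N.
Newton's second law for the box (up-slope positive): T − 60.210 = 14 a. For the hanging bucket (downward positive): 13 × 9.81 − T = 13 a.
Adding the two equations eliminates T: 67.320 = 27 a, so a = 2.4933 m/s².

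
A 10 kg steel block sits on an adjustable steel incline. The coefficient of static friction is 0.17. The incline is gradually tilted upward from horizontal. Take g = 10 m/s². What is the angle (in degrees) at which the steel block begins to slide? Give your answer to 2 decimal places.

9.65°

At the threshold of sliding, static friction is at its maximum μ_s N and exactly balances the weight component along the incline: mg sin θ = μ_s mg cos θ.
Hence tan θ = μ_s = 0.17, so θ = arctan(0.17) = 9.6480°.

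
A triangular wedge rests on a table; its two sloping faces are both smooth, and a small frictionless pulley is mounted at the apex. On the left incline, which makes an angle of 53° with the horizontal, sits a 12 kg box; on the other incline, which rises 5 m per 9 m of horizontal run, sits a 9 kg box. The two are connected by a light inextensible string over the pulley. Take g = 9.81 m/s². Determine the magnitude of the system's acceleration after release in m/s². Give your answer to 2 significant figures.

2.4 m/s²

Resolve each weight along its own incline: the 12 kg mass has component 12 × 9.81 × sin 53° = 94.015 N down its slope, and the 9 kg mass has 9 × 9.81 × sin 29.05° = 42.877 N down its slope.
The 12 kg side's 94.015 N exceeds the other side's 42.877 N, so that mass slides down and the 9 kg mass slides up. Taking that direction as positive, Newton's second law for the whole system gives 94.015 − 42.877 = (12 + 9) a, so a = 51.138 / 21 = 2.4351 m/s².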